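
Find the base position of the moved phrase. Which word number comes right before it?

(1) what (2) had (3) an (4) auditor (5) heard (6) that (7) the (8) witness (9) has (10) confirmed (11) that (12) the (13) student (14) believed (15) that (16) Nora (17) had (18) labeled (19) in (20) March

18

The displaced element is "what" (word 1).
It is linked across 3 clause boundaries (that → that → that).
It functions as the direct object of "labeled", so the gap sits immediately after word 18 ("labeled").
Base order: An auditor had heard that the witness has confirmed that the student believed that Nora had labeled what in March.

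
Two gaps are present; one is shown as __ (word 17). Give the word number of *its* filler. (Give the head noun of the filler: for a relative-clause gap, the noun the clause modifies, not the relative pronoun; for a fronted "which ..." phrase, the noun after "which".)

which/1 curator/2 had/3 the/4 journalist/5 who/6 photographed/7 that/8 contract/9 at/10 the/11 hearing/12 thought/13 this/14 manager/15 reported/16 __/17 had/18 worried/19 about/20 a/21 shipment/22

2

The marked gap is the subject of "worried".
Its filler is the fronted wh-phrase "which curator", at word 2.
(The other dependency links word 5 to a gap after word 6.)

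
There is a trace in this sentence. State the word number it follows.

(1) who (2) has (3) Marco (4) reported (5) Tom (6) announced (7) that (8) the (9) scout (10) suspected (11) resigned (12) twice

The displaced element is "who" (word 1).
It is linked across 3 clause boundaries (Ø → that → Ø).
It functions as the subject of "resigned", so the gap sits immediately after word 10 ("suspected").
Base order: Marco has reported Tom announced that the scout suspected that who resigned twice.

10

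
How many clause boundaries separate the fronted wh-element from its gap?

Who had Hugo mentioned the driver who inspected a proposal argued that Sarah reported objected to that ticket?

3

"who" is extracted from the subject of "objected".
Boundaries crossed, outermost first: [Ø], [that], [Ø] — 3 in total.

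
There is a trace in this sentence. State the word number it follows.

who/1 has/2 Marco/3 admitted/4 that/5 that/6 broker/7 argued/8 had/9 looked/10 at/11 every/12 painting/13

8

The displaced element is "who" (word 1).
It is linked across 2 clause boundaries (that → Ø).
It functions as the subject of "looked", so the gap sits immediately after word 8 ("argued").
Base order: Marco has admitted that that broker argued that who had looked at every painting.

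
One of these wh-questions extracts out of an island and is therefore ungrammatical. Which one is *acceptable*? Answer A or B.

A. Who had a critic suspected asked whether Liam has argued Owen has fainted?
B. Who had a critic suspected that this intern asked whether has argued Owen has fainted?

In B, the wh-phrase is extracted from inside a wh-island (introduced by "whether"), which blocks movement.
In A, the extraction path crosses only that-complement boundaries, which are transparent.
So A is grammatical.

A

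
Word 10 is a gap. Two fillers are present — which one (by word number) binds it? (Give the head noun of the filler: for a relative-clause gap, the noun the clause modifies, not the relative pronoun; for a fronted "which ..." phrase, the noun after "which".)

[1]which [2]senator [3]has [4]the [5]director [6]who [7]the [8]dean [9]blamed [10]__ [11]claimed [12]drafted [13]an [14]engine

The marked gap is inside the relative clause, the direct object of "blamed".
Its filler is the head noun "director" (via "who"), at word 5.
(The other dependency links word 2 to a gap after word 11.)

5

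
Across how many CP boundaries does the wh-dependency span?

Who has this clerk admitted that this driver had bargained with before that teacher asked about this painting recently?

"who" is extracted from the PP object of "bargained".
Boundaries crossed, outermost first: [that] — 1 in total.

1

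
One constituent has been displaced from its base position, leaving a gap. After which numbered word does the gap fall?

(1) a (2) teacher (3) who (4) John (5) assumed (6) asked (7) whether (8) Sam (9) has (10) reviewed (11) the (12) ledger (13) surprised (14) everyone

The displaced element is "a teacher" (word 2).
It is linked across 1 clause boundary (Ø).
It functions as the subject of "asked", so the gap sits immediately after word 5 ("assumed").
Base order: John assumed that a teacher asked whether Sam has reviewed the ledger.

5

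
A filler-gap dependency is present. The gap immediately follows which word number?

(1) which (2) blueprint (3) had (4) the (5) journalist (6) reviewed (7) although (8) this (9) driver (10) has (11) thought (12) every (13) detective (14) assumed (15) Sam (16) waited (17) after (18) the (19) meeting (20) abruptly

The displaced element is "which blueprint" (word 2).
It functions as the direct object of "reviewed", so the gap sits immediately after word 6 ("reviewed").
Base order: The journalist had reviewed which blueprint although this driver has thought every detective assumed Sam waited after the meeting abruptly.

6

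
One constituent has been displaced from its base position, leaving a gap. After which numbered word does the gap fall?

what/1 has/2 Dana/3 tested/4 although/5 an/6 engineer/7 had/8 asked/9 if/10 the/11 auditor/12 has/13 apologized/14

4

The displaced element is "what" (word 1).
It functions as the direct object of "tested", so the gap sits immediately after word 4 ("tested").
Base order: Dana has tested what although an engineer had asked if the auditor has apologized.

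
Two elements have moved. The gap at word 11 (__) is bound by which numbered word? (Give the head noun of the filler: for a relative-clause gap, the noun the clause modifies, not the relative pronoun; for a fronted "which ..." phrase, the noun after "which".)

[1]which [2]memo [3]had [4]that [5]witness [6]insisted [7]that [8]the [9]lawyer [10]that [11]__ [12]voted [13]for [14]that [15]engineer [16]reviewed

The marked gap is inside the relative clause, the subject of "voted".
Its filler is the head noun "lawyer" (via "that"), at word 9.
(The other dependency links word 2 to a gap after word 16.)

9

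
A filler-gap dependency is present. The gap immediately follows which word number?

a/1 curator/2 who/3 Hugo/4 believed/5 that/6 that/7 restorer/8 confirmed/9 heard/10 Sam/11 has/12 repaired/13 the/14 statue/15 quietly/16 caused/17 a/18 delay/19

9

The displaced element is "a curator" (word 2).
It is linked across 2 clause boundaries (that → Ø).
It functions as the subject of "heard", so the gap sits immediately after word 9 ("confirmed").
Base order: Hugo believed that that restorer confirmed that a curator heard Sam has repaired the statue quietly.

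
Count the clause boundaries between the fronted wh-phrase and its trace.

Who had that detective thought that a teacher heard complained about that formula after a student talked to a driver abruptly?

"who" is extracted from the subject of "complained".
Boundaries crossed, outermost first: [that], [Ø] — 2 in total.

2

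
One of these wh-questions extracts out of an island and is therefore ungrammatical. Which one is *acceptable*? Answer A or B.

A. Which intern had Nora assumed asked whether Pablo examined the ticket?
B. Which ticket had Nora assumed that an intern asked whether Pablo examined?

A

In B, the wh-phrase is extracted from inside a wh-island (introduced by "whether"), which blocks movement.
In A, the extraction path crosses only that-complement boundaries, which are transparent.
So A is grammatical.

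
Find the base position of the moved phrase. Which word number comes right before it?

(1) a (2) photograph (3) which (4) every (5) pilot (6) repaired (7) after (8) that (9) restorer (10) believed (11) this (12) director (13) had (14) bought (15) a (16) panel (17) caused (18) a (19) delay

6

The displaced element is "a photograph" (word 2).
It functions as the direct object of "repaired", so the gap sits immediately after word 6 ("repaired").
Base order: Every pilot repaired a photograph after that restorer believed this director had bought a panel.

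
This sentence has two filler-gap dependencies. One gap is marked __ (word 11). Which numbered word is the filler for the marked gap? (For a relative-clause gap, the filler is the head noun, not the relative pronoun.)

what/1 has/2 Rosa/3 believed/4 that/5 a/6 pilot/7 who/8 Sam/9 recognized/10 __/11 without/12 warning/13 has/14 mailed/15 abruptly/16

The marked gap is inside the relative clause, the direct object of "recognized".
Its filler is the head noun "pilot" (via "who"), at word 7.
(The other dependency links word 1 to a gap after word 15.)

7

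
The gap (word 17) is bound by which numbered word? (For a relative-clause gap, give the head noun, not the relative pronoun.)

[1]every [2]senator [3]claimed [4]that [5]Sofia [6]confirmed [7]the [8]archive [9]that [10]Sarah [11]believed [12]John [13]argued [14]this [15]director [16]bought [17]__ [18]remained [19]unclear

8

The gap at 17 is the object of "bought", inside a relative clause.
The relative pronoun is "that" (word 9); it is bound by the head noun immediately before it.
Its filler is the head noun "archive", at word 8.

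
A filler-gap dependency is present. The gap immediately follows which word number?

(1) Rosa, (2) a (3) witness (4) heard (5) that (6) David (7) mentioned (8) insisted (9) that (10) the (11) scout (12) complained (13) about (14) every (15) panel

7

The displaced element is "Rosa" (word 1).
It is linked across 2 clause boundaries (that → Ø).
It functions as the subject of "insisted", so the gap sits immediately after word 7 ("mentioned").
Base order: A witness heard that David mentioned that Rosa insisted that the scout complained about every panel.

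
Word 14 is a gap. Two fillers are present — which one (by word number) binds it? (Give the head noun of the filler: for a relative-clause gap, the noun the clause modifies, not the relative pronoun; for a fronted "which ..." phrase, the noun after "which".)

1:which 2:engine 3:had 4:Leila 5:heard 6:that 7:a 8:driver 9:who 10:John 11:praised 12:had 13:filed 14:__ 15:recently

The marked gap is the direct object of "filed".
Its filler is the fronted wh-phrase "which engine", at word 2.
(The other dependency links word 8 to a gap after word 11.)

2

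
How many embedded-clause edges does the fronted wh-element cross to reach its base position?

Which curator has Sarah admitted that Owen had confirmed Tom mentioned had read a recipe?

"which curator" is extracted from the subject of "read".
Boundaries crossed, outermost first: [that], [Ø], [Ø] — 3 in total.

3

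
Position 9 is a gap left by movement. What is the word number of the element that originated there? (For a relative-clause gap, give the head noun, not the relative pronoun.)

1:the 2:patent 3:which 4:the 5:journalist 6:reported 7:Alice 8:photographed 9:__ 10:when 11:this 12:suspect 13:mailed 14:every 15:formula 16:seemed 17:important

2

The gap at 9 is the object of "photographed", inside a relative clause.
The relative pronoun is "which" (word 3); it is bound by the head noun immediately before it.
Its filler is the head noun "patent", at word 2.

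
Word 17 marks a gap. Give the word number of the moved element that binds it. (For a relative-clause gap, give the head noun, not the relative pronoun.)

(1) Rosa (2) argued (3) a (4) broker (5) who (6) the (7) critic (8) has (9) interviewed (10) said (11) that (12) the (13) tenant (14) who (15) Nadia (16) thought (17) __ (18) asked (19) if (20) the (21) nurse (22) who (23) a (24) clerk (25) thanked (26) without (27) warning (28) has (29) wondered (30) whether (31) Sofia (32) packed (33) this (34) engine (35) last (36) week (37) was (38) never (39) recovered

13

The gap at 17 is the subject of "asked", inside a relative clause.
The relative pronoun is "who" (word 14); it is bound by the head noun immediately before it.
Its filler is the head noun "tenant", at word 13.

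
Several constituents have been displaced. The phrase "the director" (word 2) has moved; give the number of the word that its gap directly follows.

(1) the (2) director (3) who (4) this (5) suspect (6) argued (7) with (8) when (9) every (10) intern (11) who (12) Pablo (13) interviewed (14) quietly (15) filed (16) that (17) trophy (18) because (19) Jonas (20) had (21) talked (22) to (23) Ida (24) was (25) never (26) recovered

7

The displaced element is "the director" (word 2).
It functions as the object of the preposition "with" of "argued", so the gap sits immediately after word 7 ("with").
Base order: This suspect argued with the director when every intern who Pablo interviewed quietly filed that trophy because Jonas had talked to Ida.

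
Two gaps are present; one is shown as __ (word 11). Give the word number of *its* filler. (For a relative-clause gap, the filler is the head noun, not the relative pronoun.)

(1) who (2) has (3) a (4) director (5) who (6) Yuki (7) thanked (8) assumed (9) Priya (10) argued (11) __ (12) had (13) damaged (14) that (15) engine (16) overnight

The marked gap is the subject of "damaged".
Its filler is the fronted wh-phrase "who", at word 1.
(The other dependency links word 4 to a gap after word 7.)

1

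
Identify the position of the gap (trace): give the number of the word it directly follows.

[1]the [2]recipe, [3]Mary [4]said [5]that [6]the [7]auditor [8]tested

The displaced element is "the recipe" (word 2).
It is linked across 1 clause boundary (that).
It functions as the direct object of "tested", so the gap sits immediately after word 8 ("tested").
Base order: Mary said that the auditor tested the recipe.

8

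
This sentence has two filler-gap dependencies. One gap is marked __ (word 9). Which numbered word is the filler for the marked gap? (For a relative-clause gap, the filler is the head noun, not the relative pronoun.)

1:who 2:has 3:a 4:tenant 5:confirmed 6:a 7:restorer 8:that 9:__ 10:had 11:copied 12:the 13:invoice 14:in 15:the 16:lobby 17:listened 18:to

The marked gap is inside the relative clause, the subject of "copied".
Its filler is the head noun "restorer" (via "that"), at word 7.
(The other dependency links word 1 to a gap after word 18.)

7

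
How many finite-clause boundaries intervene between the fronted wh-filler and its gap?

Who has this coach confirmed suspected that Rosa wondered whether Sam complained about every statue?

1

"who" is extracted from the subject of "suspected".
Boundaries crossed, outermost first: [Ø] — 1 in total.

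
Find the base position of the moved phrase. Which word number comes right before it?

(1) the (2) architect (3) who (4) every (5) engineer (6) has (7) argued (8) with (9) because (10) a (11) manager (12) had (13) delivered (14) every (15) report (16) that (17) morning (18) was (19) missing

8

The displaced element is "the architect" (word 2).
It functions as the object of the preposition "with" of "argued", so the gap sits immediately after word 8 ("with").
Base order: Every engineer has argued with the architect because a manager had delivered every report that morning.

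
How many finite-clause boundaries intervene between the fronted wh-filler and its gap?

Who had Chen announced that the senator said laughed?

"who" is extracted from the subject of "laughed".
Boundaries crossed, outermost first: [that], [Ø] — 2 in total.

2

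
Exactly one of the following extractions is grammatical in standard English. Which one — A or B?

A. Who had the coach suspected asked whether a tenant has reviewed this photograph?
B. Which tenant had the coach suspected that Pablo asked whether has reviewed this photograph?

A

In B, the wh-phrase is extracted from inside a wh-island (introduced by "whether"), which blocks movement.
In A, the extraction path crosses only that-complement boundaries, which are transparent.
So A is grammatical.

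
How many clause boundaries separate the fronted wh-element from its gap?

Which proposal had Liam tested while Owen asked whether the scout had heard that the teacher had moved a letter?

0

"which proposal" originates inside the matrix clause — no clause boundary is crossed.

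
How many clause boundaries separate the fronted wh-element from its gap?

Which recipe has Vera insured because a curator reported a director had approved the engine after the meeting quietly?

"which recipe" originates inside the matrix clause — no clause boundary is crossed.

0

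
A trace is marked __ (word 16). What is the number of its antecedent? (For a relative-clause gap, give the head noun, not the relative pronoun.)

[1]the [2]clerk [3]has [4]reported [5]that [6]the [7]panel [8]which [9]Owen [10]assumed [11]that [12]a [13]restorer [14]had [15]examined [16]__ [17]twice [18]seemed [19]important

7

The gap at 16 is the object of "examined", inside a relative clause.
The relative pronoun is "which" (word 8); it is bound by the head noun immediately before it.
Its filler is the head noun "panel", at word 7.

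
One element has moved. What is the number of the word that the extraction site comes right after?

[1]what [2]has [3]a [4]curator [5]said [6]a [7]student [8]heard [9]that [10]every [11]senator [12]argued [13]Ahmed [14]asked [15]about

15

The displaced element is "what" (word 1).
It is linked across 3 clause boundaries (Ø → that → Ø).
It functions as the object of the preposition "about" of "asked", so the gap sits immediately after word 15 ("about").
Base order: A curator has said a student heard that every senator argued Ahmed asked about what.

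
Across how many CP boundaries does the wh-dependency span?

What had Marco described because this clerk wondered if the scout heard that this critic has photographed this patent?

"what" originates inside the matrix clause — no clause boundary is crossed.

0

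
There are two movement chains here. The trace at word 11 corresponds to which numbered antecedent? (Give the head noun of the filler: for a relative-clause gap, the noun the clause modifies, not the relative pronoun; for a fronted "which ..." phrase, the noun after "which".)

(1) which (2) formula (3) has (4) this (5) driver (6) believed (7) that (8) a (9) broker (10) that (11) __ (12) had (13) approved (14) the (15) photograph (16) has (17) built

9

The marked gap is inside the relative clause, the subject of "approved".
Its filler is the head noun "broker" (via "that"), at word 9.
(The other dependency links word 2 to a gap after word 17.)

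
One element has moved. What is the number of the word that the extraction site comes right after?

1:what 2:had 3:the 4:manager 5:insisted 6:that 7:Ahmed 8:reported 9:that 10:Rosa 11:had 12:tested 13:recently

12

The displaced element is "what" (word 1).
It is linked across 2 clause boundaries (that → that).
It functions as the direct object of "tested", so the gap sits immediately after word 12 ("tested").
Base order: The manager had insisted that Ahmed reported that Rosa had tested what recently.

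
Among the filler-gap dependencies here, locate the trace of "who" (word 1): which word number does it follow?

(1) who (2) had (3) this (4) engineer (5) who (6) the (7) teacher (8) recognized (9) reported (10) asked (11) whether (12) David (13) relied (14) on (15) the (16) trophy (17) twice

The displaced element is "who" (word 1).
It is linked across 1 clause boundary (Ø).
It functions as the subject of "asked", so the gap sits immediately after word 9 ("reported").
Base order: This engineer who the teacher recognized had reported that who asked whether David relied on the trophy twice.

9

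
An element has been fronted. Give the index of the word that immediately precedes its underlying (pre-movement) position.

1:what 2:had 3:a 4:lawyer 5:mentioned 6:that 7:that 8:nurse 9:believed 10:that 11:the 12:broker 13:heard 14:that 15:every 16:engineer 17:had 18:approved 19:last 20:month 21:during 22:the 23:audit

The displaced element is "what" (word 1).
It is linked across 3 clause boundaries (that → that → that).
It functions as the direct object of "approved", so the gap sits immediately after word 18 ("approved").
Base order: A lawyer had mentioned that that nurse believed that the broker heard that every engineer had approved what last month during the audit.

18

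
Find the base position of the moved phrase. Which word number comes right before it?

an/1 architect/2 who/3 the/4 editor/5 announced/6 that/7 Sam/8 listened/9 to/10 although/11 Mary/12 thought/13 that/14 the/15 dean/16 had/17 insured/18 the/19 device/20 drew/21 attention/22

10

The displaced element is "an architect" (word 2).
It is linked across 1 clause boundary (that).
It functions as the object of the preposition "to" of "listened", so the gap sits immediately after word 10 ("to").
Base order: The editor announced that Sam listened to an architect although Mary thought that the dean had insured the device.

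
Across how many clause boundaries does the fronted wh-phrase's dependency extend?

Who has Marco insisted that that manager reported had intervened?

"who" is extracted from the subject of "intervened".
Boundaries crossed, outermost first: [that], [Ø] — 2 in total.

2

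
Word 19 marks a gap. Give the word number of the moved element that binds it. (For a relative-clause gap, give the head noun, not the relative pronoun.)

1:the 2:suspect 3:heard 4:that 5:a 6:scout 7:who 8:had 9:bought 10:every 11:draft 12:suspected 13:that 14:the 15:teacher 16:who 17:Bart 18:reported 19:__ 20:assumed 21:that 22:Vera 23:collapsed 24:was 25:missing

15

The gap at 19 is the subject of "assumed", inside a relative clause.
The relative pronoun is "who" (word 16); it is bound by the head noun immediately before it.
Its filler is the head noun "teacher", at word 15.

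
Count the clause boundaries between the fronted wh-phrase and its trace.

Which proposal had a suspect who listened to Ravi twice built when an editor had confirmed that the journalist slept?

"which proposal" originates inside the matrix clause — no clause boundary is crossed.

0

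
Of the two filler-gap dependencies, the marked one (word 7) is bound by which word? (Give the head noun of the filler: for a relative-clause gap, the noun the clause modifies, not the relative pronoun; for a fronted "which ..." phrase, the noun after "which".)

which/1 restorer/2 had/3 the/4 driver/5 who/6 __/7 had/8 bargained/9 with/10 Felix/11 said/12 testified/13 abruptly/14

5

The marked gap is inside the relative clause, the subject of "bargained".
Its filler is the head noun "driver" (via "who"), at word 5.
(The other dependency links word 2 to a gap after word 12.)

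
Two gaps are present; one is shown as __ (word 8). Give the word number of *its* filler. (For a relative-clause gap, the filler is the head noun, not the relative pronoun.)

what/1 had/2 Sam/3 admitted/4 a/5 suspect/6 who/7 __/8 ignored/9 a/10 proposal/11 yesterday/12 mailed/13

6

The marked gap is inside the relative clause, the subject of "ignored".
Its filler is the head noun "suspect" (via "who"), at word 6.
(The other dependency links word 1 to a gap after word 13.)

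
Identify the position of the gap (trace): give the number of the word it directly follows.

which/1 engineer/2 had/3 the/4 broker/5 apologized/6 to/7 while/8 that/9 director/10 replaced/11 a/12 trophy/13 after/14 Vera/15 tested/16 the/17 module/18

7

The displaced element is "which engineer" (word 2).
It functions as the object of the preposition "to" of "apologized", so the gap sits immediately after word 7 ("to").
Base order: The broker had apologized to which engineer while that director replaced a trophy after Vera tested the module.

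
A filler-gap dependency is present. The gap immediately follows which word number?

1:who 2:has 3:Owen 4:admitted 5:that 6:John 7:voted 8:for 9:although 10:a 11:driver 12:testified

8

The displaced element is "who" (word 1).
It is linked across 1 clause boundary (that).
It functions as the object of the preposition "for" of "voted", so the gap sits immediately after word 8 ("for").
Base order: Owen has admitted that John voted for who although a driver testified.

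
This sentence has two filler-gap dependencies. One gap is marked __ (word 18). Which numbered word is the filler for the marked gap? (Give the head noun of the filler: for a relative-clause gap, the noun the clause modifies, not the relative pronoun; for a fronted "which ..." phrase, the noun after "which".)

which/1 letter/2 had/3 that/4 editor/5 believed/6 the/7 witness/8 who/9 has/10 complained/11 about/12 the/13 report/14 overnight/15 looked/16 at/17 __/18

The marked gap is the object of the preposition "at" of "looked".
Its filler is the fronted wh-phrase "which letter", at word 2.
(The other dependency links word 8 to a gap after word 9.)

2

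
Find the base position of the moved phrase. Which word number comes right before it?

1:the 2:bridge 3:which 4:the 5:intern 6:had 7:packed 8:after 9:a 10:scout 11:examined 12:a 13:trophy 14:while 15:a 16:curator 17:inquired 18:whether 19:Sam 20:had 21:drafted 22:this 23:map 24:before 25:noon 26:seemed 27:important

The displaced element is "the bridge" (word 2).
It functions as the direct object of "packed", so the gap sits immediately after word 7 ("packed").
Base order: The intern had packed the bridge after a scout examined a trophy while a curator inquired whether Sam had drafted this map before noon.

7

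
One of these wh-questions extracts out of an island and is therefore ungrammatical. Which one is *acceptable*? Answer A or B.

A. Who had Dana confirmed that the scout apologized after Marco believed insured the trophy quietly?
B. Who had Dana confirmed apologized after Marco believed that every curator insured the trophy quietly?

B

In A, the wh-phrase is extracted from inside an adjunct island (introduced by "after"), which blocks movement.
In B, the extraction path crosses only that-complement boundaries, which are transparent.
So B is grammatical.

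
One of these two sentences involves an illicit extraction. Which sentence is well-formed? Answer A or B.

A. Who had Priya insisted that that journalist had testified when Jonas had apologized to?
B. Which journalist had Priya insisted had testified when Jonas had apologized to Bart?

In A, the wh-phrase is extracted from inside an adjunct island (introduced by "when"), which blocks movement.
In B, the extraction path crosses only that-complement boundaries, which are transparent.
So B is grammatical.

B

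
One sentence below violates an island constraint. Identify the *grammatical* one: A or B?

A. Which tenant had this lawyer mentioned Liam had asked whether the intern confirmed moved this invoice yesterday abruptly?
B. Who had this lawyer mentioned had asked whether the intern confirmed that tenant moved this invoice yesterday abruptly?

In A, the wh-phrase is extracted from inside a wh-island (introduced by "whether"), which blocks movement.
In B, the extraction path crosses only that-complement boundaries, which are transparent.
So B is grammatical.

B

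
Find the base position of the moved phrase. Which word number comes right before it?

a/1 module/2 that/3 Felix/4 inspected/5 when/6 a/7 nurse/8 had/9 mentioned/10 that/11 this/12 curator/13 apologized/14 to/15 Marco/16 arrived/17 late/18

The displaced element is "a module" (word 2).
It functions as the direct object of "inspected", so the gap sits immediately after word 5 ("inspected").
Base order: Felix inspected a module when a nurse had mentioned that this curator apologized to Marco.

5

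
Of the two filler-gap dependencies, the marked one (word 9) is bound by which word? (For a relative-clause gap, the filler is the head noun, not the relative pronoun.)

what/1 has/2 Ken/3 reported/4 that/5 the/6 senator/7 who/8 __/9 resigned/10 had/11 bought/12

7

The marked gap is inside the relative clause, the subject of "resigned".
Its filler is the head noun "senator" (via "who"), at word 7.
(The other dependency links word 1 to a gap after word 12.)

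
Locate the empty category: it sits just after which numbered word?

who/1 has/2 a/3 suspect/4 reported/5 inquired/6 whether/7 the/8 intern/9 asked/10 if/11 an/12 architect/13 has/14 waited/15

The displaced element is "who" (word 1).
It is linked across 1 clause boundary (Ø).
It functions as the subject of "inquired", so the gap sits immediately after word 5 ("reported").
Base order: A suspect has reported that who inquired whether the intern asked if an architect has waited.

5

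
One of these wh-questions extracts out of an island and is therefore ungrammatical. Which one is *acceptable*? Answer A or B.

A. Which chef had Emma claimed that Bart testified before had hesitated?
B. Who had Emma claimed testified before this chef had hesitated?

In A, the wh-phrase is extracted from inside an adjunct island (introduced by "before"), which blocks movement.
In B, the extraction path crosses only that-complement boundaries, which are transparent.
So B is grammatical.

B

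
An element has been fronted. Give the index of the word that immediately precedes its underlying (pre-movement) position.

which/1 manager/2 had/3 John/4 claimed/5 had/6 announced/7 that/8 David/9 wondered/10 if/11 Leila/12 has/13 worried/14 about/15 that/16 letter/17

The displaced element is "which manager" (word 2).
It is linked across 1 clause boundary (Ø).
It functions as the subject of "announced", so the gap sits immediately after word 5 ("claimed").
Base order: John had claimed which manager had announced that David wondered if Leila has worried about that letter.

5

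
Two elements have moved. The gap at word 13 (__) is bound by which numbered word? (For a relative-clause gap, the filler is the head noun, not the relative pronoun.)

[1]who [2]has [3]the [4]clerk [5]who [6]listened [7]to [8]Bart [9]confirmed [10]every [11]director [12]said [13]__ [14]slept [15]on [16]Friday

The marked gap is the subject of "slept".
Its filler is the fronted wh-phrase "who", at word 1.
(The other dependency links word 4 to a gap after word 5.)

1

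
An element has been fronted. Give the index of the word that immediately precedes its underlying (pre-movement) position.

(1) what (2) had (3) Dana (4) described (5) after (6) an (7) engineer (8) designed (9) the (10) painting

The displaced element is "what" (word 1).
It functions as the direct object of "described", so the gap sits immediately after word 4 ("described").
Base order: Dana had described what after an engineer designed the painting.

4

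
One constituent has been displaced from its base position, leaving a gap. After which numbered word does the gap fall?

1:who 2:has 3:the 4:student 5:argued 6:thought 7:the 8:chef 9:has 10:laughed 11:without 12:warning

5

The displaced element is "who" (word 1).
It is linked across 1 clause boundary (Ø).
It functions as the subject of "thought", so the gap sits immediately after word 5 ("argued").
Base order: The student has argued that who thought the chef has laughed without warning.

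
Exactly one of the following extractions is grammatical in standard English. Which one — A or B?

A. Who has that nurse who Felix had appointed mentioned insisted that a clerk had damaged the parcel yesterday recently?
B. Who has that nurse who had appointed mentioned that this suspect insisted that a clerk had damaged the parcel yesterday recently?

In B, the wh-phrase is extracted from inside a complex-NP island (relative clause) (introduced by "who"), which blocks movement.
In A, the extraction path crosses only that-complement boundaries, which are transparent.
So A is grammatical.

A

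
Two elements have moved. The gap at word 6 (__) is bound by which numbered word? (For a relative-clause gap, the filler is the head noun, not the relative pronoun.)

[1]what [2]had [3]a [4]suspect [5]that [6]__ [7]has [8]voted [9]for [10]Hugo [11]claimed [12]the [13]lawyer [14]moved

4

The marked gap is inside the relative clause, the subject of "voted".
Its filler is the head noun "suspect" (via "that"), at word 4.
(The other dependency links word 1 to a gap after word 14.)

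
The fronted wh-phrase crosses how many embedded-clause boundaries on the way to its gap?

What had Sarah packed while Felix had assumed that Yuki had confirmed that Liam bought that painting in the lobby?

"what" originates inside the matrix clause — no clause boundary is crossed.

0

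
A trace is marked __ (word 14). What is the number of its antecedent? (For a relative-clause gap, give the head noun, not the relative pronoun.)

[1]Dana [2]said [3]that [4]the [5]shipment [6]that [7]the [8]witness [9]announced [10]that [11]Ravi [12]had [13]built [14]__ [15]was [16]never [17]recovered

The gap at 14 is the object of "built", inside a relative clause.
The relative pronoun is "that" (word 6); it is bound by the head noun immediately before it.
Its filler is the head noun "shipment", at word 5.

5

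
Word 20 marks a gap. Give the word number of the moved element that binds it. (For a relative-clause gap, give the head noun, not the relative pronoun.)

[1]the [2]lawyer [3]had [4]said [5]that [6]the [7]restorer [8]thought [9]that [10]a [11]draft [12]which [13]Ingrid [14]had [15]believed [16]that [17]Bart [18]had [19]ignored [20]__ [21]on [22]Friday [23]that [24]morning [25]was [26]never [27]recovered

11

The gap at 20 is the object of "ignored", inside a relative clause.
The relative pronoun is "which" (word 12); it is bound by the head noun immediately before it.
Its filler is the head noun "draft", at word 11.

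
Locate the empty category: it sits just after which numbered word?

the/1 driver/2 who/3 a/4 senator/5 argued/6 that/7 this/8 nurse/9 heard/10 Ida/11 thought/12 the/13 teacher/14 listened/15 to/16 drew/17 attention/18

The displaced element is "the driver" (word 2).
It is linked across 3 clause boundaries (that → Ø → Ø).
It functions as the object of the preposition "to" of "listened", so the gap sits immediately after word 16 ("to").
Base order: A senator argued that this nurse heard Ida thought the teacher listened to the driver.

16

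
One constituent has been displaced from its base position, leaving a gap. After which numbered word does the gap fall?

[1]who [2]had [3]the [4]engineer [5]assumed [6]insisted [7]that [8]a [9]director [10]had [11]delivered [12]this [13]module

5

The displaced element is "who" (word 1).
It is linked across 1 clause boundary (Ø).
It functions as the subject of "insisted", so the gap sits immediately after word 5 ("assumed").
Base order: The engineer had assumed that who insisted that a director had delivered this module.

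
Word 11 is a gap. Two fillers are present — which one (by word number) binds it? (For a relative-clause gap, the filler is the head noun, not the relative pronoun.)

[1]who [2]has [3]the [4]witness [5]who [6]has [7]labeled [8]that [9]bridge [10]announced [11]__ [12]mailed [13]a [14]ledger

The marked gap is the subject of "mailed".
Its filler is the fronted wh-phrase "who", at word 1.
(The other dependency links word 4 to a gap after word 5.)

1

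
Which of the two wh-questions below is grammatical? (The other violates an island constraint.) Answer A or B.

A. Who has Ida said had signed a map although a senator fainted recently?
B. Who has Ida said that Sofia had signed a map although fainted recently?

In B, the wh-phrase is extracted from inside an adjunct island (introduced by "although"), which blocks movement.
In A, the extraction path crosses only that-complement boundaries, which are transparent.
So A is grammatical.

A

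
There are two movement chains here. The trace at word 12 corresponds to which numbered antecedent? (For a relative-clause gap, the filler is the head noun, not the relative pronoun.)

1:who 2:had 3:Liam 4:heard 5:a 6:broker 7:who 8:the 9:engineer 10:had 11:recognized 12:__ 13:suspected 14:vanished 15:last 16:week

6

The marked gap is inside the relative clause, the direct object of "recognized".
Its filler is the head noun "broker" (via "who"), at word 6.
(The other dependency links word 1 to a gap after word 13.)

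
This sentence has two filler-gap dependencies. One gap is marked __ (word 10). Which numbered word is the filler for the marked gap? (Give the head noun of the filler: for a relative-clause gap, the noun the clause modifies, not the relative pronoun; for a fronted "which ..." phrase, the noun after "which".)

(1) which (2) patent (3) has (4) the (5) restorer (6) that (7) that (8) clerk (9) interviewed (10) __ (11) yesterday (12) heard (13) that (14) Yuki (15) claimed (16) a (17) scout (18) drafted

The marked gap is inside the relative clause, the direct object of "interviewed".
Its filler is the head noun "restorer" (via "that"), at word 5.
(The other dependency links word 2 to a gap after word 18.)

5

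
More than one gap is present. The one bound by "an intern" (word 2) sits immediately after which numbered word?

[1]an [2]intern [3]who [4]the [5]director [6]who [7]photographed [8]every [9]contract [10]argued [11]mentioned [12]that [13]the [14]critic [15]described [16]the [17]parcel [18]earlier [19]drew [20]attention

10

The displaced element is "an intern" (word 2).
It is linked across 1 clause boundary (Ø).
It functions as the subject of "mentioned", so the gap sits immediately after word 10 ("argued").
Base order: The director who photographed every contract argued an intern mentioned that the critic described the parcel earlier.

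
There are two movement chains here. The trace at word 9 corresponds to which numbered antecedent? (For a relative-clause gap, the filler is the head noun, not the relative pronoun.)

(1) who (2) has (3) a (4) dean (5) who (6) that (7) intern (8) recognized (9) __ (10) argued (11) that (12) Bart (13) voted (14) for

4

The marked gap is inside the relative clause, the direct object of "recognized".
Its filler is the head noun "dean" (via "who"), at word 4.
(The other dependency links word 1 to a gap after word 14.)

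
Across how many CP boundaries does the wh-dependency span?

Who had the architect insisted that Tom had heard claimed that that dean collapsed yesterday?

2

"who" is extracted from the subject of "claimed".
Boundaries crossed, outermost first: [that], [Ø] — 2 in total.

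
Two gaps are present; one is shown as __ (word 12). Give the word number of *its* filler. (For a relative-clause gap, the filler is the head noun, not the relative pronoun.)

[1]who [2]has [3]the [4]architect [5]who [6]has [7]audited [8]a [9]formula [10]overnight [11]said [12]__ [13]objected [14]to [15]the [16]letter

1

The marked gap is the subject of "objected".
Its filler is the fronted wh-phrase "who", at word 1.
(The other dependency links word 4 to a gap after word 5.)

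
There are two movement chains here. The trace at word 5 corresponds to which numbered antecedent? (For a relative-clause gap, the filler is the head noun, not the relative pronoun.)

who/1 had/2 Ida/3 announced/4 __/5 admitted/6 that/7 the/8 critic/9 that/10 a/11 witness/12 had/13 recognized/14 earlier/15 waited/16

1

The marked gap is the subject of "admitted".
Its filler is the fronted wh-phrase "who", at word 1.
(The other dependency links word 9 to a gap after word 14.)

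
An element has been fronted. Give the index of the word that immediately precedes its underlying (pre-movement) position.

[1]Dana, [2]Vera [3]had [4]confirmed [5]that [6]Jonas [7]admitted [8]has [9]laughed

7

The displaced element is "Dana" (word 1).
It is linked across 2 clause boundaries (that → Ø).
It functions as the subject of "laughed", so the gap sits immediately after word 7 ("admitted").
Base order: Vera had confirmed that Jonas admitted that Dana has laughed.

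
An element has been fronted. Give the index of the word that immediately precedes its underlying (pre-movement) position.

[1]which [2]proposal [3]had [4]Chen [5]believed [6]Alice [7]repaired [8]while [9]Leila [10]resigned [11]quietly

The displaced element is "which proposal" (word 2).
It is linked across 1 clause boundary (Ø).
It functions as the direct object of "repaired", so the gap sits immediately after word 7 ("repaired").
Base order: Chen had believed Alice repaired which proposal while Leila resigned quietly.

7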